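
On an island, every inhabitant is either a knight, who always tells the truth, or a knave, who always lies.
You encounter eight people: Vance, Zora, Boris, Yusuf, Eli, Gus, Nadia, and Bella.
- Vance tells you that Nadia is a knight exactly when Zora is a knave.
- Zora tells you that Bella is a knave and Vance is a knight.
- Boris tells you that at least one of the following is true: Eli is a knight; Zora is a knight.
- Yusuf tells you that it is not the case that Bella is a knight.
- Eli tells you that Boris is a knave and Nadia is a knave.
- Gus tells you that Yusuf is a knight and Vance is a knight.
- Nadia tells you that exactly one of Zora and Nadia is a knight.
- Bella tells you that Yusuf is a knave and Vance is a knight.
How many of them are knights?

3

The unique consistent assignment is Vance=knight, Zora=knave, Boris=knave, Yusuf=knave, Eli=knave, Gus=knave, Nadia=knight, Bella=knight.
That has 3 knights.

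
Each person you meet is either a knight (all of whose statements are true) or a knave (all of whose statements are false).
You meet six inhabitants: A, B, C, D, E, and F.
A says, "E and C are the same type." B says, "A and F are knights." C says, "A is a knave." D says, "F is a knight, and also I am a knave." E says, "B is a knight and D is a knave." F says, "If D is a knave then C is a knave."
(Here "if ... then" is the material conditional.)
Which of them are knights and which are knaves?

A is a knave, B is a knave, C is a knight, D is a knave, E is a knave, and F is a knave.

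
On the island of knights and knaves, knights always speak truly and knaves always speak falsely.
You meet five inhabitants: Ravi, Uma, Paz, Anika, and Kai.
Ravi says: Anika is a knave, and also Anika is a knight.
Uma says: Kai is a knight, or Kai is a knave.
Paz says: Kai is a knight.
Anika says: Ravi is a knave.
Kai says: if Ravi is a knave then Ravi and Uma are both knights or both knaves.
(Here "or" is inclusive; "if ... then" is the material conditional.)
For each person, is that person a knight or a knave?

Ravi is a knave, Uma is a knight, Paz is a knave, Anika is a knight, and Kai is a knave.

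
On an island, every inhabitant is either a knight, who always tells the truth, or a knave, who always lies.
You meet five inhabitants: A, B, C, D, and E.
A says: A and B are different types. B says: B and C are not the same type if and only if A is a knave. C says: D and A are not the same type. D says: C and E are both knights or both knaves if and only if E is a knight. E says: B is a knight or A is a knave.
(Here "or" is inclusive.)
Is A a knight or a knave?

A is a knave.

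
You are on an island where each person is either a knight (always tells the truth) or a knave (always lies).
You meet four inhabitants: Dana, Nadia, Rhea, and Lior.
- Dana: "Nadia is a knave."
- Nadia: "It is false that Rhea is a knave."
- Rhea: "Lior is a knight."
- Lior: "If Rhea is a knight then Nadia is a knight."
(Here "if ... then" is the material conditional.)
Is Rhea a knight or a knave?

Rhea is a knight.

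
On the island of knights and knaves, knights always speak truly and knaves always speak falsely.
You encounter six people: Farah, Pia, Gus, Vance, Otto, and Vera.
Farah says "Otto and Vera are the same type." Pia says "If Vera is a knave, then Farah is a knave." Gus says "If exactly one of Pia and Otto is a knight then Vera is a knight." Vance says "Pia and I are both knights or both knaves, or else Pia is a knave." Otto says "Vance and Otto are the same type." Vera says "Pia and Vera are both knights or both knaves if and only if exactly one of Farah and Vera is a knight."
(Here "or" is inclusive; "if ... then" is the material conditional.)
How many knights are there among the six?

4

The unique consistent assignment is Farah=knave, Pia=knight, Gus=knight, Vance=knight, Otto=knave, Vera=knight.
That has 4 knights.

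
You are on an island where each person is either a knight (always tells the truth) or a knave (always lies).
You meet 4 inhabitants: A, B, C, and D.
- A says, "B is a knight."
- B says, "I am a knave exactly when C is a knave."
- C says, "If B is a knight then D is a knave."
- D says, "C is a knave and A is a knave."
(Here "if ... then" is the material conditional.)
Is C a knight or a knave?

C is a knight.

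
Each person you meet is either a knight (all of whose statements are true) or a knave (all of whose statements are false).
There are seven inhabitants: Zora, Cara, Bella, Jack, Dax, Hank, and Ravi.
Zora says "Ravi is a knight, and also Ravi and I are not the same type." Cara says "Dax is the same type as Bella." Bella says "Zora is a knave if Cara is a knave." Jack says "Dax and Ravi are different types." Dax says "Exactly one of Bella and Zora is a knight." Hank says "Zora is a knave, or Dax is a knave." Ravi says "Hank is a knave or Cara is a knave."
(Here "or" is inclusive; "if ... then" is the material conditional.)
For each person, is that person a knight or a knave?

Knights: Cara, Bella, Jack, Dax, and Hank. Knaves: Zora and Ravi.

Zora is a knave, so "Ravi is a knight, and also Ravi and I are not the same type" must be false — and it is.
Cara is a knight, so "Dax is the same type as Bella" must be true — and it is.
As a knight, Bella's statement "Zora is a knave if Cara is a knave" should be true; it is.
Jack is a knight; "Dax and Ravi are different types" is true, as required.
Dax is a knight; "exactly one of Bella and Zora is a knight" is true, as required.
Hank (knight): "Zora is a knave, or Dax is a knave" — true. ✓
Since Ravi is a knave, "Hank is a knave or Cara is a knave" needs to be false, which holds.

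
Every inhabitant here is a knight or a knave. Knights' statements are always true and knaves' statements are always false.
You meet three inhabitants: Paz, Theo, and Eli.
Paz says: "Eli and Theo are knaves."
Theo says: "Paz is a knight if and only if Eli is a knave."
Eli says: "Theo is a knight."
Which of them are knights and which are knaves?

Paz is a knave, Theo is a knight, and Eli is a knight.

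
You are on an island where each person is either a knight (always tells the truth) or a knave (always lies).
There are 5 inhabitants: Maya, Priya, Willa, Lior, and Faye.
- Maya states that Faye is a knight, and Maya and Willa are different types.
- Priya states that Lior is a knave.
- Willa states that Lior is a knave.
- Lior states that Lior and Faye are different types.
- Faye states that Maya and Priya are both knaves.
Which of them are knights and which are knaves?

Maya is a knave, Priya is a knight, Willa is a knight, Lior is a knave, and Faye is a knave.

As a knave, Maya's statement "Faye is a knight, and Maya and Willa are different types" should be false; it is.
Priya is a knight; "Lior is a knave" is True, as required.
Willa (knight): "Lior is a knave" — True. ✓
Lior is a knave, and the claim "Lior and Faye are different types" is indeed false.
As a knave, Faye's statement "Maya and Priya are both knaves" should be false; it is.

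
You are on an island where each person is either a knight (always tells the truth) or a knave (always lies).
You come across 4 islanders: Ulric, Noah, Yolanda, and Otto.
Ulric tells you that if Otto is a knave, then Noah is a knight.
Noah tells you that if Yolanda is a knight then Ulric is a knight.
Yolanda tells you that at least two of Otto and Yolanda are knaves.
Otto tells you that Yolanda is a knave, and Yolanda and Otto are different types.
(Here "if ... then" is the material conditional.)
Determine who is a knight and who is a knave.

Suppose Ulric is a knave. Then Ulric's statement "if Otto is a knave, then Noah is a knight" would have to be false. Checking the 8 ways to assign the others, none is consistent with every speaker.
(For instance, with Noah=knight, Yolanda=knave, Otto=knight, Ulric's claim "if Otto is a knave, then Noah is a knight" comes out true where it would need to be false.)
So Ulric must be a knight, making "if Otto is a knave, then Noah is a knight" true. Taking Ulric=knight, Noah=knight, Yolanda=knave, Otto=knight, each remaining statement checks out:
  Noah (knight): "if Yolanda is a knight then Ulric is a knight" — true. ✓
  Yolanda (knave): "at least two of Otto and Yolanda are knaves" — false. ✓
  Otto (knight): "Yolanda is a knave, and Yolanda and Otto are different types" — true. ✓
This is the unique consistent assignment.

Ulric is a knight, Noah is a knight, Yolanda is a knave, and Otto is a knight.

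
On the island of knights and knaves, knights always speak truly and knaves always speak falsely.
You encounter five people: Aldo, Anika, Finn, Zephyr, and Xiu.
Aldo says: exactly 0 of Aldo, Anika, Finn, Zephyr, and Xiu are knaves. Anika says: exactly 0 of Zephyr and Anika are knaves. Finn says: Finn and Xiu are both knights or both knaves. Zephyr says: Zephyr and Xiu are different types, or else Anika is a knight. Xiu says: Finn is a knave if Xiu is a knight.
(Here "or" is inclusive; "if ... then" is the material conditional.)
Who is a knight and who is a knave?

Knights: Anika, Zephyr, and Xiu. Knaves: Aldo and Finn.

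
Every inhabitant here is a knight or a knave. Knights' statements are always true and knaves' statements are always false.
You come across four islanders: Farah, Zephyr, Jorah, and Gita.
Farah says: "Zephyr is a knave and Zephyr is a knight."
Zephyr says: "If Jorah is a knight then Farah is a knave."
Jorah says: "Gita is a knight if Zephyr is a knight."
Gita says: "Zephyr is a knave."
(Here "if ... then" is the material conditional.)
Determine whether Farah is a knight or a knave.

Farah is a knave.

Consistent assignments: {Farah=knave, Zephyr=knight, Jorah=knave, Gita=knave}
In every consistent assignment, Farah is a knave.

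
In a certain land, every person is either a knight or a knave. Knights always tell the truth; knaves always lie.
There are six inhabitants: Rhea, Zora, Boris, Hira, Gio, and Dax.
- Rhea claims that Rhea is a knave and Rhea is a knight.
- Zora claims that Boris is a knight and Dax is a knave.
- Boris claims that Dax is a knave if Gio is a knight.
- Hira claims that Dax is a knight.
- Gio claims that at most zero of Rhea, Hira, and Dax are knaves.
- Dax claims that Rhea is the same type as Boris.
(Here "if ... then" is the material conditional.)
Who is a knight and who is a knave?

Rhea is a knave, and the claim "Rhea is a knave and Rhea is a knight" is indeed false.
Zora is a knight; "Boris is a knight and Dax is a knave" is true, as required.
Boris is a knight, so "Dax is a knave if Gio is a knight" must be true — and it is.
Hira (knave): "Dax is a knight" — false. ✓
Gio (knave): "at most zero of Rhea, Hira, and Dax are knaves" — false. ✓
As a knave, Dax's statement "Rhea is the same type as Boris" should be false; it is.

Rhea is a knave, Zora is a knight, Boris is a knight, Hira is a knave, Gio is a knave, and Dax is a knave.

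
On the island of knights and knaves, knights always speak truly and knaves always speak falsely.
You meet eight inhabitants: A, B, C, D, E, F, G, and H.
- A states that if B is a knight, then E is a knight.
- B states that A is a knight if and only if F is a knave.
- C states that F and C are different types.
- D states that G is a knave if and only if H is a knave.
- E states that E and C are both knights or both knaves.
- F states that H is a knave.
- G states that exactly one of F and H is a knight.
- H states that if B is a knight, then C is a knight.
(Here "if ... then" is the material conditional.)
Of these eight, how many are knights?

7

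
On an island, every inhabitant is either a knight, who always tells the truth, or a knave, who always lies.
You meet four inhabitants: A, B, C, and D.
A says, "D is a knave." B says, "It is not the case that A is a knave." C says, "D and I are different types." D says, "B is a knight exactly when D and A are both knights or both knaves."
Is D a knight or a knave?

D is a knave.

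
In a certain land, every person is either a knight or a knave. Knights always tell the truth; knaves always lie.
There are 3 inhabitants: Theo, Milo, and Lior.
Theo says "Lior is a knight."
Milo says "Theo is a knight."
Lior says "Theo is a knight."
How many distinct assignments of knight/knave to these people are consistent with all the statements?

2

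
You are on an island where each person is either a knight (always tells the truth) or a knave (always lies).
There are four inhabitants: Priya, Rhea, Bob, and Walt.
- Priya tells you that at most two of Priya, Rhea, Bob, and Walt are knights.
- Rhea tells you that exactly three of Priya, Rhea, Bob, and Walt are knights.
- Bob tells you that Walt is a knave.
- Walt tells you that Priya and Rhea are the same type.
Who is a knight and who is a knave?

Knights: Priya and Bob. Knaves: Rhea and Walt.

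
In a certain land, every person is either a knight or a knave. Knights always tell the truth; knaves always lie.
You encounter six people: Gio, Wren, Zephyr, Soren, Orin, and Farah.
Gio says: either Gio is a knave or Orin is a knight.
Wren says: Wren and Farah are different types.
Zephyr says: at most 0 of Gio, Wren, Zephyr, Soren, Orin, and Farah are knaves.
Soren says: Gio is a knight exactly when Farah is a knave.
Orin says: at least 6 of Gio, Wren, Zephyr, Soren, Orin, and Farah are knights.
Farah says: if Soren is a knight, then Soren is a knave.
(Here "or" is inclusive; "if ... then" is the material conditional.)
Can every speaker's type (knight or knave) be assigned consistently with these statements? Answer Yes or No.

No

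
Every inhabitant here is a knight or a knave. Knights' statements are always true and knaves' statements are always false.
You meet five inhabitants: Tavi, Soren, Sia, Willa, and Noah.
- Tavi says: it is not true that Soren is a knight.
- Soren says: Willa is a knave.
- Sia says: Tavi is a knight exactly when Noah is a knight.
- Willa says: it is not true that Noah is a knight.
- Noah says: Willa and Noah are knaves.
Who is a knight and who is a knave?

Since Tavi is a knight, "it is not true that Soren is a knight" needs to be true, which holds.
Soren (knave): "Willa is a knave" — false. ✓
Sia is a knave, and the claim "Tavi is a knight exactly when Noah is a knight" is indeed false.
As a knight, Willa's statement "it is not true that Noah is a knight" should be true; it is.
As a knave, Noah's statement "Willa and Noah are knaves" should be false; it is.

Knights: Tavi and Willa. Knaves: Soren, Sia, and Noah.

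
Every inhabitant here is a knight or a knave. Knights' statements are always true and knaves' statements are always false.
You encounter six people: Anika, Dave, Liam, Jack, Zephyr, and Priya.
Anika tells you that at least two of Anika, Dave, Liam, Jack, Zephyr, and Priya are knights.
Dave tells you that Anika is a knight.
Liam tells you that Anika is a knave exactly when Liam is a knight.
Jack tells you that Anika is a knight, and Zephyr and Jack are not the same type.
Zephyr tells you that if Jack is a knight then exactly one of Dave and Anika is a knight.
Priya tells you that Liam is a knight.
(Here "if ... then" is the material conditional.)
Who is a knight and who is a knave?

Anika is a knave; "at least two of Anika, Dave, Liam, Jack, Zephyr, and Priya are knights" is False, as required.
Dave (knave): "Anika is a knight" — False. ✓
Liam is a knave, so "Anika is a knave exactly when Liam is a knight" must be False — and it is.
Jack is a knave; "Anika is a knight, and Zephyr and Jack are not the same type" is False, as required.
Zephyr (knight): "if Jack is a knight then exactly one of Dave and Anika is a knight" — True. ✓
As a knave, Priya's statement "Liam is a knight" should be False; it is.

Anika is a knave, Dave is a knave, Liam is a knave, Jack is a knave, Zephyr is a knight, and Priya is a knave.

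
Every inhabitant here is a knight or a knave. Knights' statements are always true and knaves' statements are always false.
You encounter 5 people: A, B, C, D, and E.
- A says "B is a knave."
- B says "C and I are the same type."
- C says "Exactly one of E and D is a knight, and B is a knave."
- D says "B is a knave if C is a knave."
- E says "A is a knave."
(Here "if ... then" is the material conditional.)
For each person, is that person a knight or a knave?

A is a knight, B is a knave, C is a knight, D is a knight, and E is a knave.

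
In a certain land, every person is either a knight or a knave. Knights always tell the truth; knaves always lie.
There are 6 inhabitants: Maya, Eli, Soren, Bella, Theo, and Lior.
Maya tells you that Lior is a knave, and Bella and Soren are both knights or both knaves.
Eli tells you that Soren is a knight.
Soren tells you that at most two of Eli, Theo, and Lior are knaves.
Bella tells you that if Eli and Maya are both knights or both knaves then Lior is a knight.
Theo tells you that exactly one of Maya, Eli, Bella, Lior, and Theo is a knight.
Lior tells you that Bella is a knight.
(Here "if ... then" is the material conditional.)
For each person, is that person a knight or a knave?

Maya is a knave, Eli is a knight, Soren is a knight, Bella is a knight, Theo is a knave, and Lior is a knight.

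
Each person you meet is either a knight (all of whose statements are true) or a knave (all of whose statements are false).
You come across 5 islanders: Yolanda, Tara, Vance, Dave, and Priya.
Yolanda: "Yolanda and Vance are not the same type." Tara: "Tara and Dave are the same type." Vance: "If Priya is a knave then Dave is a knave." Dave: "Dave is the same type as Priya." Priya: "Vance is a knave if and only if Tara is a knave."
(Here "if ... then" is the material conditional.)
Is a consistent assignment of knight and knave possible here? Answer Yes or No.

Checking all 32 assignments, each has at least one speaker whose statement's truth value contradicts their type.

No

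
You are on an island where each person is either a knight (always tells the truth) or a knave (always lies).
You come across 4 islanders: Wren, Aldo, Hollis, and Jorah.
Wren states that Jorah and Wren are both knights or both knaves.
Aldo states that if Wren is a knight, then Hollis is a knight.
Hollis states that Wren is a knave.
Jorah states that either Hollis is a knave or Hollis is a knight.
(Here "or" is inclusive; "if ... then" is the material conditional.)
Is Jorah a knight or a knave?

Jorah is a knight.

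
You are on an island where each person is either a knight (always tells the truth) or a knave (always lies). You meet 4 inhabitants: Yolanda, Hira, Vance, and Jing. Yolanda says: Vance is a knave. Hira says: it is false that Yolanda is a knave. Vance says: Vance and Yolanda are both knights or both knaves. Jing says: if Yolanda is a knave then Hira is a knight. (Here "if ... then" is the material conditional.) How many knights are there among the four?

3

The unique consistent assignment is Yolanda=knight, Hira=knight, Vance=knave, Jing=knight.
That has 3 knights.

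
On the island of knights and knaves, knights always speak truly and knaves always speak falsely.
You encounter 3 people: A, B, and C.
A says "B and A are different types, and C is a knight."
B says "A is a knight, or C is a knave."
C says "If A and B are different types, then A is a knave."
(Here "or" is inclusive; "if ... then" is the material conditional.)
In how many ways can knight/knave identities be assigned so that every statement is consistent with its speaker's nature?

1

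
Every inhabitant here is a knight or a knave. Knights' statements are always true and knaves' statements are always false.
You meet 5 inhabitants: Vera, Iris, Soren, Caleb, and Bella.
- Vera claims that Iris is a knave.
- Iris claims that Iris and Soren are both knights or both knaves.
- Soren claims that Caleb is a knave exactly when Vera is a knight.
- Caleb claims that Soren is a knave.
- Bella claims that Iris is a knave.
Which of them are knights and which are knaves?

Knights: Vera, Soren, and Bella. Knaves: Iris and Caleb.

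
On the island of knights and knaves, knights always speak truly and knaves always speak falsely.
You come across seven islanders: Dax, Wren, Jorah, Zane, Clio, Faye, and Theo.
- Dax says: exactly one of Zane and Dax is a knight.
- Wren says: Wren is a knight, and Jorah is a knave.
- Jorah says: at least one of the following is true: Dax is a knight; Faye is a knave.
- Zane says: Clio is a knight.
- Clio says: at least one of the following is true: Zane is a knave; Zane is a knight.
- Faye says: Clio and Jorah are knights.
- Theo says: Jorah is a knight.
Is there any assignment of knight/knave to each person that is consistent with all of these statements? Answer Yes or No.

No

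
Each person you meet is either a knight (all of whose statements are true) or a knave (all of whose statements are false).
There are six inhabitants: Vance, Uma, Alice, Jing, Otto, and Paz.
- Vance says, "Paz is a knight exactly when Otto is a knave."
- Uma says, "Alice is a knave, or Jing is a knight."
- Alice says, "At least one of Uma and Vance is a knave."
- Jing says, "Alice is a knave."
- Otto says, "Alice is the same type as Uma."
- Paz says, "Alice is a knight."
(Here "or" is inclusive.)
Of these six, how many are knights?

The unique consistent assignment is Vance=knight, Uma=knave, Alice=knight, Jing=knave, Otto=knave, Paz=knight.
That has 3 knights.

3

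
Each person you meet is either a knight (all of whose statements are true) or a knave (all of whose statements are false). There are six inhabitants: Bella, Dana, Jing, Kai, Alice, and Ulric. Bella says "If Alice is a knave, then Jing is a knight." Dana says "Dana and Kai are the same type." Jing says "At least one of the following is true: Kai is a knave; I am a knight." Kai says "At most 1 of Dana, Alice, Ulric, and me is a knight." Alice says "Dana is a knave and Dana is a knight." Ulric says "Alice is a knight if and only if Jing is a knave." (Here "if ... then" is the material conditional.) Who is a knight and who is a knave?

Bella is a knave, so "if Alice is a knave, then Jing is a knight" must be false — and it is.
Dana (knave): "Dana and Kai are the same type" — false. ✓
Jing (knave): "at least one of the following is true: Kai is a knave; I am a knight" — false. ✓
Kai is a knight; "at most 1 of Dana, Alice, Ulric, and me is a knight" is True, as required.
Alice (knave): "Dana is a knave and Dana is a knight" — false. ✓
Ulric is a knave; "Alice is a knight if and only if Jing is a knave" is false, as required.

Bella is a knave, Dana is a knave, Jing is a knave, Kai is a knight, Alice is a knave, and Ulric is a knave.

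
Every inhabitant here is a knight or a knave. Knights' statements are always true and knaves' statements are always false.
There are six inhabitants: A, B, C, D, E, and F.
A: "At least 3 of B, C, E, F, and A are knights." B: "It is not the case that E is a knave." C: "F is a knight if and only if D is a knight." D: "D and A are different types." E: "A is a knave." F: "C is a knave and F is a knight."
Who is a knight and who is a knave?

A is a knave; "at least 3 of B, C, E, F, and A are knights" is False, as required.
Since B is a knight, "it is not the case that E is a knave" needs to be True, which holds.
As a knave, C's statement "F is a knight if and only if D is a knight" should be False; it is.
D (knight): "D and A are different types" — True. ✓
E is a knight, and the claim "A is a knave" is indeed True.
F is a knave, so "C is a knave and F is a knight" must be False — and it is.

Knights: B, D, and E. Knaves: A, C, and F.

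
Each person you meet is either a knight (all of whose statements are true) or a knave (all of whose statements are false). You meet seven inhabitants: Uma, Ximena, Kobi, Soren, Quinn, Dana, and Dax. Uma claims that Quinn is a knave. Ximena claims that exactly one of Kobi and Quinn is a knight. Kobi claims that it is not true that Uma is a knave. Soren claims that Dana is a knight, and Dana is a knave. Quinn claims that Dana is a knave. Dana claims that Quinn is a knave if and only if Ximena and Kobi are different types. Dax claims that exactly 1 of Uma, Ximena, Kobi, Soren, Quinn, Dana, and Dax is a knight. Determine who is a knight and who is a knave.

Since Uma is a knave, "Quinn is a knave" needs to be False, which holds.
Since Ximena is a knight, "exactly one of Kobi and Quinn is a knight" needs to be True, which holds.
Kobi is a knave, and the claim "it is not true that Uma is a knave" is indeed False.
Soren is a knave; "Dana is a knight, and Dana is a knave" is False, as required.
Quinn is a knight, and the claim "Dana is a knave" is indeed True.
Dana is a knave, and the claim "Quinn is a knave if and only if Ximena and Kobi are different types" is indeed False.
Since Dax is a knave, "exactly 1 of Uma, Ximena, Kobi, Soren, Quinn, Dana, and Dax is a knight" needs to be False, which holds.

Uma is a knave, Ximena is a knight, Kobi is a knave, Soren is a knave, Quinn is a knight, Dana is a knave, and Dax is a knave.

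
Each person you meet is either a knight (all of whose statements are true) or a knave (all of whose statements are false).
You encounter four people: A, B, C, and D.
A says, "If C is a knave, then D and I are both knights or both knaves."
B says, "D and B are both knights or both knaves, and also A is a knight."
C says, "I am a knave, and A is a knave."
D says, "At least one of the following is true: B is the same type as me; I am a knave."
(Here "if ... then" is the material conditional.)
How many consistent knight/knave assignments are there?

Consistent assignments:
  A=knight, B=knight, C=knave, D=knight

1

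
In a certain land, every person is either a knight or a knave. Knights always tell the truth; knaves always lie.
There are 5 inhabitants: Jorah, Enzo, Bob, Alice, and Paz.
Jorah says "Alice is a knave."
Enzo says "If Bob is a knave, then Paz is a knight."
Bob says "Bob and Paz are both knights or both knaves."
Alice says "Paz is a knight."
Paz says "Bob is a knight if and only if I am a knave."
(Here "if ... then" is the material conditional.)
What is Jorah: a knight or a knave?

Jorah is a knave.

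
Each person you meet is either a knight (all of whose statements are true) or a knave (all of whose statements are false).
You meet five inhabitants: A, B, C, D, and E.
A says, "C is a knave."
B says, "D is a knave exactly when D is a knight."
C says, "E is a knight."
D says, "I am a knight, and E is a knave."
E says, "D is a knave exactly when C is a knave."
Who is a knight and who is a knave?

A is a knight, B is a knave, C is a knave, D is a knight, and E is a knave.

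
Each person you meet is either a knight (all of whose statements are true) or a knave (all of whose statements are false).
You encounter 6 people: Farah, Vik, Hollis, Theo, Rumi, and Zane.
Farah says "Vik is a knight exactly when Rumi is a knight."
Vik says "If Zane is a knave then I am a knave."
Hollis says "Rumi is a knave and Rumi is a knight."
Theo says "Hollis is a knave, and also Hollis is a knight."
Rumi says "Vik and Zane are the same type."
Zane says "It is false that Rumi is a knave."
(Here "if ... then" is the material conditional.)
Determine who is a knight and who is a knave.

Farah is a knight, Vik is a knight, Hollis is a knave, Theo is a knave, Rumi is a knight, and Zane is a knight.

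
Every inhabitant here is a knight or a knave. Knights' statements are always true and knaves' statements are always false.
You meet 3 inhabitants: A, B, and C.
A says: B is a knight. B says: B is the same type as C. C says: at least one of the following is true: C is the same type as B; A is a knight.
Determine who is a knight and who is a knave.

A is a knight, so "B is a knight" must be True — and it is.
Since B is a knight, "B is the same type as C" needs to be True, which holds.
C is a knight; "at least one of the following is true: C is the same type as B; A is a knight" is True, as required.

A is a knight, B is a knight, and C is a knight.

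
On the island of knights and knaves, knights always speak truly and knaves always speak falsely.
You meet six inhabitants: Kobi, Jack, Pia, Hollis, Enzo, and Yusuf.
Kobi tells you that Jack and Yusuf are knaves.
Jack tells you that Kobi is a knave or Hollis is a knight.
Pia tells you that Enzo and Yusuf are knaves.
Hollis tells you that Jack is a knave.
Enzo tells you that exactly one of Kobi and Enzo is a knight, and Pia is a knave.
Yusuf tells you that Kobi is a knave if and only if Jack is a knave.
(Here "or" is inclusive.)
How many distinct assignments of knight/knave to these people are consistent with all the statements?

2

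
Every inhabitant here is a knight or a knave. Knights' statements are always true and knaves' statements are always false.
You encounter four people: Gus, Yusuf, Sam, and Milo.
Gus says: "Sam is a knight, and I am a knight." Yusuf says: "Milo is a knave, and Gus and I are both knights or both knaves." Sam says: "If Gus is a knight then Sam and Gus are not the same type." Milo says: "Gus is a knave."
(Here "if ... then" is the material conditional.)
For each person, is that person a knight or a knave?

Knights: Sam and Milo. Knaves: Gus and Yusuf.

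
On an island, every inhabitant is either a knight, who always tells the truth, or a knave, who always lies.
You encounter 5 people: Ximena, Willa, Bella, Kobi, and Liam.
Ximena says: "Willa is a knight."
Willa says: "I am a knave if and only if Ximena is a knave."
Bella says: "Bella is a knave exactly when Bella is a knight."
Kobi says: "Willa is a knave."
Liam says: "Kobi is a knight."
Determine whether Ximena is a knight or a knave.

Ximena is a knight.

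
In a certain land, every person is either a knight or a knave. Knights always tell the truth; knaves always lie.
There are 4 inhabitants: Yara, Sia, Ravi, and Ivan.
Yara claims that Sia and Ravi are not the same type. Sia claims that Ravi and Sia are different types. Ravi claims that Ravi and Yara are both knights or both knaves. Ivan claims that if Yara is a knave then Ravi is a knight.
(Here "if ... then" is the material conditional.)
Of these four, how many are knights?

3

The unique consistent assignment is Yara=knight, Sia=knight, Ravi=knave, Ivan=knight.
That has 3 knights.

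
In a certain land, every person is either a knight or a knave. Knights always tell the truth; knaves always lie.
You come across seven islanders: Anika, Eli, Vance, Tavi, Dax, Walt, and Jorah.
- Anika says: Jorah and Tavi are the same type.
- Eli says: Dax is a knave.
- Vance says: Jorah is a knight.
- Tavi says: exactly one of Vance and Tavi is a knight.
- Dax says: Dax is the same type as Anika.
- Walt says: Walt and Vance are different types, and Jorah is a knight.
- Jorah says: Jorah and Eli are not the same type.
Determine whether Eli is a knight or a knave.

Eli is a knave.

Consistent assignments: {Anika=knight, Eli=knave, Vance=knave, Tavi=knave, Dax=knight, Walt=knave, Jorah=knave}
In every consistent assignment, Eli is a knave.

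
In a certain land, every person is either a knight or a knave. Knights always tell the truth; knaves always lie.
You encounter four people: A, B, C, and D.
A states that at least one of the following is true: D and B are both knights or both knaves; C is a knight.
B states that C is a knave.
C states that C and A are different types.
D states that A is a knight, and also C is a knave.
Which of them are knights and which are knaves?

A is a knave, B is a knight, C is a knave, and D is a knave.

As a knave, A's statement "at least one of the following is true: D and B are both knights or both knaves; C is a knight" should be false; it is.
As a knight, B's statement "C is a knave" should be True; it is.
C is a knave, and the claim "C and A are different types" is indeed false.
As a knave, D's statement "A is a knight, and also C is a knave" should be false; it is.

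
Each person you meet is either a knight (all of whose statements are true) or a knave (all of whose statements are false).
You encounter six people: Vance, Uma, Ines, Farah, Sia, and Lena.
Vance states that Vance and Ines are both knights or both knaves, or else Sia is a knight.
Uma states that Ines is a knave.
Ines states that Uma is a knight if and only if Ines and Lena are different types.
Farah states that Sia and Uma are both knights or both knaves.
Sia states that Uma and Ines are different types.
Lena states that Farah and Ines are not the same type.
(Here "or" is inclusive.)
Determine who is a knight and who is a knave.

Vance is a knight, Uma is a knave, Ines is a knight, Farah is a knave, Sia is a knight, and Lena is a knight.

As a knight, Vance's statement "Vance and Ines are both knights or both knaves, or else Sia is a knight" should be true; it is.
Uma is a knave; "Ines is a knave" is false, as required.
Since Ines is a knight, "Uma is a knight if and only if Ines and Lena are different types" needs to be true, which holds.
Farah is a knave; "Sia and Uma are both knights or both knaves" is false, as required.
Sia is a knight; "Uma and Ines are different types" is true, as required.
Lena (knight): "Farah and Ines are not the same type" — true. ✓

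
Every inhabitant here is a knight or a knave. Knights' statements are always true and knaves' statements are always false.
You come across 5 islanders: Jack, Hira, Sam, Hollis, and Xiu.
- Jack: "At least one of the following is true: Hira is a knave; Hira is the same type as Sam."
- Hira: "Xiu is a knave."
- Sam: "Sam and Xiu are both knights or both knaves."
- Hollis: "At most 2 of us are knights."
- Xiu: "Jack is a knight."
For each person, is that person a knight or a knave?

Suppose Jack is a knave. Then Jack's statement "at least one of the following is true: Hira is a knave; Hira is the same type as Sam" would have to be false. Checking the 16 ways to assign the others, none is consistent with every speaker.
(For instance, with Hira=knave, Sam=knight, Hollis=knave, Xiu=knight, Jack's claim "at least one of the following is true: Hira is a knave; Hira is the same type as Sam" comes out true where it would need to be false.)
So Jack must be a knight, making "at least one of the following is true: Hira is a knave; Hira is the same type as Sam" true. Taking Jack=knight, Hira=knave, Sam=knight, Hollis=knave, Xiu=knight, each remaining statement checks out:
  Hira (knave): "Xiu is a knave" — false. ✓
  Sam (knight): "Sam and Xiu are both knights or both knaves" — true. ✓
  Hollis (knave): "at most 2 of us are knights" — false. ✓
  Xiu (knight): "Jack is a knight" — true. ✓
This is the unique consistent assignment.

Knights: Jack, Sam, and Xiu. Knaves: Hira and Hollis.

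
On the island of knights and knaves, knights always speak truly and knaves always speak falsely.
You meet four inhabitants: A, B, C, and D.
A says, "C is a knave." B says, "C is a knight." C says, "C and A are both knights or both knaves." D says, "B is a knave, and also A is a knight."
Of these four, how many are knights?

2

The unique consistent assignment is A=knight, B=knave, C=knave, D=knight.
That has 2 knights.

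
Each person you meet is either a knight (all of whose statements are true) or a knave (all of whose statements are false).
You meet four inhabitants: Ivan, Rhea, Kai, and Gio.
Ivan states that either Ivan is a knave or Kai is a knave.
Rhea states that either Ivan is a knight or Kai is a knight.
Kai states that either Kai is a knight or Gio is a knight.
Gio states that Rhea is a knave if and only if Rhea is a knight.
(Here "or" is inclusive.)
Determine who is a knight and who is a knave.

Knights: Ivan and Rhea. Knaves: Kai and Gio.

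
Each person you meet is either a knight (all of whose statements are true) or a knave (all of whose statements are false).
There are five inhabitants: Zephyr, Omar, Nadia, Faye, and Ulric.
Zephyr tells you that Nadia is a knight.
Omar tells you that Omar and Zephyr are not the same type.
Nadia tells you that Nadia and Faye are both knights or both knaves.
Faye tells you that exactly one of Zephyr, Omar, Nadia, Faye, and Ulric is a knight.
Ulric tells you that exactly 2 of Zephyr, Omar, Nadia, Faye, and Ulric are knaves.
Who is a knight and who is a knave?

Knights: Faye. Knaves: Zephyr, Omar, Nadia, and Ulric.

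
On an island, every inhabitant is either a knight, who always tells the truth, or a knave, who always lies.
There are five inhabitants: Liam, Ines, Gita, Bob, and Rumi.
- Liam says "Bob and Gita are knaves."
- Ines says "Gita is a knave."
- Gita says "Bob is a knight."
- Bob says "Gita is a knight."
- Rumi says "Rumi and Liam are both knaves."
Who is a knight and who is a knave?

Liam is a knight, Ines is a knight, Gita is a knave, Bob is a knave, and Rumi is a knave.

Liam is a knight; "Bob and Gita are knaves" is True, as required.
Ines is a knight, and the claim "Gita is a knave" is indeed True.
Gita is a knave; "Bob is a knight" is false, as required.
Bob (knave): "Gita is a knight" — false. ✓
Rumi (knave): "Rumi and Liam are both knaves" — false. ✓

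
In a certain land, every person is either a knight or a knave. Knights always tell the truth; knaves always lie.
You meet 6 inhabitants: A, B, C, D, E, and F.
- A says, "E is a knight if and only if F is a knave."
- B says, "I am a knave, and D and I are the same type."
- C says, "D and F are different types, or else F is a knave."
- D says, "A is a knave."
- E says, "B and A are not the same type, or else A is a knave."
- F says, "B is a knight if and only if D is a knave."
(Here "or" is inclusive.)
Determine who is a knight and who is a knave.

A is a knave, B is a knave, C is a knave, D is a knight, E is a knight, and F is a knight.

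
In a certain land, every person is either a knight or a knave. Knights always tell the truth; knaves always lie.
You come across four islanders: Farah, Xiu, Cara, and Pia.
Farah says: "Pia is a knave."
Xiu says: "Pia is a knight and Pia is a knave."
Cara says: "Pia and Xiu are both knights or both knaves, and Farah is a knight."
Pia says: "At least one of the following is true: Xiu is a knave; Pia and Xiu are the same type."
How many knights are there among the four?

1

The unique consistent assignment is Farah=knave, Xiu=knave, Cara=knave, Pia=knight.
That has 1 knight.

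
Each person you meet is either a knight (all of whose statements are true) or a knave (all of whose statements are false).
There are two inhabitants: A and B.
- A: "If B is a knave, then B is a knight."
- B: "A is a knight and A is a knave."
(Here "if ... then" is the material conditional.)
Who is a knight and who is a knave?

A is a knave and B is a knave.

Since A is a knave, "if B is a knave, then B is a knight" needs to be False, which holds.
B is a knave, and the claim "A is a knight and A is a knave" is indeed False.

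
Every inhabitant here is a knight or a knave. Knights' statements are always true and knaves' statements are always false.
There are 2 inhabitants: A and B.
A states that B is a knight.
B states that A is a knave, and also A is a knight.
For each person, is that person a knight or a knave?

Knights: none. Knaves: A and B.

Suppose A is a knight. Then A's statement "B is a knight" would have to be true. Checking the 2 ways to assign the others, none is consistent with every speaker.
(For instance, with B=knave, A's claim "B is a knight" comes out false where it would need to be true.)
So A must be a knave, making "B is a knight" false. Taking A=knave, B=knave, each remaining statement checks out:
  B (knave): "A is a knave, and also A is a knight" — false. ✓
This is the unique consistent assignment.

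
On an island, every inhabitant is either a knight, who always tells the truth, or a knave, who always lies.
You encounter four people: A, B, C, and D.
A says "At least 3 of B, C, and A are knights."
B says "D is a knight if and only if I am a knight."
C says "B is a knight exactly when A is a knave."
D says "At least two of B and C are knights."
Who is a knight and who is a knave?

Knights: B, C, and D. Knaves: A.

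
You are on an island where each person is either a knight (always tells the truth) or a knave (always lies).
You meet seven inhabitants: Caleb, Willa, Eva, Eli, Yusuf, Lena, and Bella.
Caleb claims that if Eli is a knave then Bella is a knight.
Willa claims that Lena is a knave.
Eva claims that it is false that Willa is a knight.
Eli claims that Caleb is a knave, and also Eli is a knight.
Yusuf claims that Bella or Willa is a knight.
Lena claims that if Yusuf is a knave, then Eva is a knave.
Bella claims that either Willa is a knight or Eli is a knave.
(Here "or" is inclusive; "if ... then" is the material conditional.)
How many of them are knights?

5

The unique consistent assignment is Caleb=knight, Willa=knave, Eva=knight, Eli=knave, Yusuf=knight, Lena=knight, Bella=knight.
That has 5 knights.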